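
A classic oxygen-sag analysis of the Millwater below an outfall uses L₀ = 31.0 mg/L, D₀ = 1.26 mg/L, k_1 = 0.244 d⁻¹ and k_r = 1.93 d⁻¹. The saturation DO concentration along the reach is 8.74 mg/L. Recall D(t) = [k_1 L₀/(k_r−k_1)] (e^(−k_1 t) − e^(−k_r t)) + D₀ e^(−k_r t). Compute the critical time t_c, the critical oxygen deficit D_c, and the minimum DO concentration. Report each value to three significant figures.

t_c = [1/(k_r−k_1)] ln[(k_r/k_1)(1 − D₀(k_r−k_1)/(k_1 L₀))]
= [1/(1.93−0.244)] ln[(1.93/0.244)(1 − 1.26×1.686/(0.244×31.0))]
= (1/1.686) ln[7.910 × 0.7191] = 0.5931 × ln(5.688) = 0.5931 × 1.738 = 1.031 d.
D_c = (k_1/k_r) L₀ e^(−k_1 t_c) = (0.244/1.93) × 31.0 × e^(−0.244×1.031) = 0.1264 × 31.0 × 0.7776 = 3.047 mg/L.
Minimum DO = C_s − D_c = 8.74 − 3.047 = 5.693 mg/L.

t_c ≈ 1.03 d; D_c ≈ 3.05 mg/L; min DO ≈ 5.69 mg/L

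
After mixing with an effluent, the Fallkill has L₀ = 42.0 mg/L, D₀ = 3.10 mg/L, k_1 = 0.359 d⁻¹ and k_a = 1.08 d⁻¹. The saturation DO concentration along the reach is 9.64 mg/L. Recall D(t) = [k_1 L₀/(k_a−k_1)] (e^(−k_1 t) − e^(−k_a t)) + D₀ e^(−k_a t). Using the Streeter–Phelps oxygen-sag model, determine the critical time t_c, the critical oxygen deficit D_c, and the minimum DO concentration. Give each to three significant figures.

With k_a/k_1 = 3.008 and 1 − D₀(k_a−k_1)/(k_1 L₀) = 0.8518,
t_c = ln(3.008 × 0.8518) / (1.08 − 0.359) = ln(2.562) / 0.7210 = 0.9409/0.7210 = 1.305 d.
D_c = (k_1/k_a) L₀ e^(−k_1 t_c) = (0.359/1.08) × 42.0 × e^(−0.359×1.305) = 0.3324 × 42.0 × 0.6259 = 8.739 mg/L.
Minimum DO = C_s − D_c = 9.64 − 8.739 = 0.9013 mg/L.

t_c ≈ 1.31 d; D_c ≈ 8.74 mg/L; min DO ≈ 0.901 mg/L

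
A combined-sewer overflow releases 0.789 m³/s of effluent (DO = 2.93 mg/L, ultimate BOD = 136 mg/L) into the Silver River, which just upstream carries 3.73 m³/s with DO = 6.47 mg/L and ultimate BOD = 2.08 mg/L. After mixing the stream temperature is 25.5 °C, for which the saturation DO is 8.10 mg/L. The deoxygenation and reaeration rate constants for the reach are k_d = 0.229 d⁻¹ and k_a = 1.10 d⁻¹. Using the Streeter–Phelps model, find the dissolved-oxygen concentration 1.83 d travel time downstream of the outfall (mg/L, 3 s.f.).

DO ≈ 4.29 mg/L

Mixed DO = (3.73×6.47 + 0.789×2.93)/(3.73+0.789) = 26.44/4.519 = 5.852 mg/L.
Mixed L₀ = (3.73×2.08 + 0.789×136)/(4.519) = 115.1/4.519 = 25.46 mg/L.
Initial deficit D₀ = C_s − DO₀ = 8.10 − 5.852 = 2.248 mg/L.
D(1.83) = [0.229×25.46/(1.10−0.229)](e^(−0.229×1.83) − e^(−1.10×1.83)) + 2.248 e^(−1.10×1.83)
= 6.694 × (0.6577 − 0.1336) + 2.248 × 0.1336 = 3.809 mg/L.
DO = 8.10 − 3.809 = 4.291 mg/L.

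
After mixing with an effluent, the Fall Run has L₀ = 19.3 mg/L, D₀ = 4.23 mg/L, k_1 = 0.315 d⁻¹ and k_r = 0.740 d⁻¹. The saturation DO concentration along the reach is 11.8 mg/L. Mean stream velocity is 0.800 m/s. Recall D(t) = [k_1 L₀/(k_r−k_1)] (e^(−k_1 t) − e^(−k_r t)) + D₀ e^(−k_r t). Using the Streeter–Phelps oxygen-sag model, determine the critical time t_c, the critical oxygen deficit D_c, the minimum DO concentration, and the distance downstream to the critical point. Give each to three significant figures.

At the critical point dD/dt = 0, so k_1 L₀ e^(−k_1 t) = k_r D. Substituting D(t) from the Streeter–Phelps equation and solving for t gives
t_c = ln[(k_r/k_1)(1 − D₀(k_r−k_1)/(k_1 L₀))] / (k_r−k_1).
Here k_r−k_1 = 0.4250 d⁻¹ and 1 − D₀(k_r−k_1)/(k_1 L₀) = 1 − 4.23×0.4250/(0.315×19.3) = 0.7043, so
t_c = ln(2.349 × 0.7043) / 0.4250 = 0.5035 / 0.4250 = 1.185 d.
D_c = (k_1/k_r) L₀ e^(−k_1 t_c) = (0.315/0.740) × 19.3 × e^(−0.315×1.185) = 0.4257 × 19.3 × 0.6885 = 5.657 mg/L.
Minimum DO = C_s − D_c = 11.8 − 5.657 = 6.143 mg/L.
x_c = v t_c = 0.800 m/s × 1.185 d × 86400 s/d = 81890 m ≈ 81.9 km.

t_c ≈ 1.18 d; D_c ≈ 5.66 mg/L; min DO ≈ 6.14 mg/L; x_c ≈ 81.9 km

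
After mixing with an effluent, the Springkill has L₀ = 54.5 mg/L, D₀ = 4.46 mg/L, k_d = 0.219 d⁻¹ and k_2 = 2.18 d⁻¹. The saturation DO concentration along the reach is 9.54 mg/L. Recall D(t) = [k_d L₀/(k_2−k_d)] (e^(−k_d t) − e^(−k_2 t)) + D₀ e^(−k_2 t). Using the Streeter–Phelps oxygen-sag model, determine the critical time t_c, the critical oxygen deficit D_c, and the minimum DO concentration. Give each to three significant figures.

With k_2/k_d = 9.954 and 1 − D₀(k_2−k_d)/(k_d L₀) = 0.2672,
t_c = ln(9.954 × 0.2672) / (2.18 − 0.219) = ln(2.660) / 1.961 = 0.9783/1.961 = 0.4989 d.
D_c = (k_d/k_2) L₀ e^(−k_d t_c) = (0.219/2.18) × 54.5 × e^(−0.219×0.4989) = 0.1005 × 54.5 × 0.8965 = 4.908 mg/L.
Minimum DO = C_s − D_c = 9.54 − 4.908 = 4.632 mg/L.

t_c ≈ 0.499 d; D_c ≈ 4.91 mg/L; min DO ≈ 4.63 mg/L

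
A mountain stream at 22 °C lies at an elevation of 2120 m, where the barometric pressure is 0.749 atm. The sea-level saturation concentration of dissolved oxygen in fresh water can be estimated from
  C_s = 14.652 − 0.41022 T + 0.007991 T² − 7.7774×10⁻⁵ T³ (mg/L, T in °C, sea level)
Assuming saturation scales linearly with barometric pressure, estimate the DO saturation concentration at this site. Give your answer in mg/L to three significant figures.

At sea level: C_s = 14.652 − 0.41022×22 + 0.007991×22² − 7.7774×10⁻⁵×22³ = 8.667 mg/L.
Pressure correction: C_s' = 8.667 × 0.749 = 6.491 mg/L.

C_s ≈ 6.49 mg/L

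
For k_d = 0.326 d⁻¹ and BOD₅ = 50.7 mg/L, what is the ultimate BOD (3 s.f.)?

BOD₅ = L₀(1 − e^(−5k_d)) ⇒ L₀ = BOD₅ / (1 − e^(−5×0.326))
= 50.7 / (1 − 0.1959) = 50.7 / 0.8041 = 63.05 mg/L.

L₀ ≈ 63.1 mg/L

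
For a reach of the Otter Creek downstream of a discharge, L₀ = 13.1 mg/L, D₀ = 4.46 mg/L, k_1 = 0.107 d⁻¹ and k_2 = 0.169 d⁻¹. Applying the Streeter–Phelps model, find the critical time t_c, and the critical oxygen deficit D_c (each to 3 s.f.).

t_c ≈ 3.83 d; D_c ≈ 5.51 mg/L

With k_2/k_1 = 1.579 and 1 − D₀(k_2−k_1)/(k_1 L₀) = 0.8027,
t_c = ln(1.579 × 0.8027) / (0.169 − 0.107) = ln(1.268) / 0.06200 = 0.2373/0.06200 = 3.828 d.
L(t_c) = L₀ e^(−k_1 t_c) = 13.1 × 0.6639 = 8.697 mg/L, and at the critical point k_2 D_c = k_1 L, so D_c = (0.107/0.169) × 8.697 = 5.507 mg/L.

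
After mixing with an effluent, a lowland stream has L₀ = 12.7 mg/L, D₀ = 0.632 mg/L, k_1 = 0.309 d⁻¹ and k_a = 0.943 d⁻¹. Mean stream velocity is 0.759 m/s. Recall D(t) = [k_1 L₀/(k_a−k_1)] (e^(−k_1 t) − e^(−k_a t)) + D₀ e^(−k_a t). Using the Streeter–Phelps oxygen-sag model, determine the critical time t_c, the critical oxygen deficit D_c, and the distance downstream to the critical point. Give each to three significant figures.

With k_a/k_1 = 3.052 and 1 − D₀(k_a−k_1)/(k_1 L₀) = 0.8979,
t_c = ln(3.052 × 0.8979) / (0.943 − 0.309) = ln(2.740) / 0.6340 = 1.008/0.6340 = 1.590 d.
L(t_c) = L₀ e^(−k_1 t_c) = 12.7 × 0.6118 = 7.770 mg/L, and at the critical point k_a D_c = k_1 L, so D_c = (0.309/0.943) × 7.770 = 2.546 mg/L.
x_c = v t_c = 0.759 m/s × 1.590 d × 86400 s/d = 104300 m ≈ 104 km.

t_c ≈ 1.59 d; D_c ≈ 2.55 mg/L; x_c ≈ 104 km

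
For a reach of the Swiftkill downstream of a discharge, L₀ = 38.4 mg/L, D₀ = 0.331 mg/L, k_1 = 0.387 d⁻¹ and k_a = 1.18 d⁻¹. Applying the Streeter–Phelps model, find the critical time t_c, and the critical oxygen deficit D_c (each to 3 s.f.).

t_c ≈ 1.38 d; D_c ≈ 7.37 mg/L

At the critical point dD/dt = 0, so k_1 L₀ e^(−k_1 t) = k_a D. Substituting D(t) from the Streeter–Phelps equation and solving for t gives
t_c = ln[(k_a/k_1)(1 − D₀(k_a−k_1)/(k_1 L₀))] / (k_a−k_1).
Here k_a−k_1 = 0.7930 d⁻¹ and 1 − D₀(k_a−k_1)/(k_1 L₀) = 1 − 0.331×0.7930/(0.387×38.4) = 0.9823, so
t_c = ln(3.049 × 0.9823) / 0.7930 = 1.097 / 0.7930 = 1.383 d.
L(t_c) = L₀ e^(−k_1 t_c) = 38.4 × 0.5855 = 22.48 mg/L, and at the critical point k_a D_c = k_1 L, so D_c = (0.387/1.18) × 22.48 = 7.373 mg/L.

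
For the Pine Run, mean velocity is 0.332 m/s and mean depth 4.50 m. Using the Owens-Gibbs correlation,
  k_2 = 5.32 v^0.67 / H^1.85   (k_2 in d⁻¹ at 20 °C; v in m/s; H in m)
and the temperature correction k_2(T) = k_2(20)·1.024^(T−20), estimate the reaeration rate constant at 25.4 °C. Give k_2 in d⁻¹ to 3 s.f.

k_2 ≈ 0.179 d⁻¹

k_2(20) = 5.32 × 0.332^0.67 / 4.50^1.85 = 5.32 × 0.4777 / 16.16 = 0.1573 d⁻¹.
k_2(25.4) = 0.1573 × 1.024^(25.4−20) = 0.1573 × 1.137 = 0.1788 d⁻¹.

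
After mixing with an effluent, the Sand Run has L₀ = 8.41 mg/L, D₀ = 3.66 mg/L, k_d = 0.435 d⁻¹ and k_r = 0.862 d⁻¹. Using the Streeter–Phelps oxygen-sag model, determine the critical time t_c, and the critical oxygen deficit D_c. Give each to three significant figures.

t_c ≈ 0.297 d; D_c ≈ 3.73 mg/L

t_c = [1/(k_r−k_d)] ln[(k_r/k_d)(1 − D₀(k_r−k_d)/(k_d L₀))]
= [1/(0.862−0.435)] ln[(0.862/0.435)(1 − 3.66×0.4270/(0.435×8.41))]
= (1/0.4270) ln[1.982 × 0.5728] = 2.342 × ln(1.135) = 2.342 × 0.1267 = 0.2967 d.
L(t_c) = L₀ e^(−k_d t_c) = 8.41 × 0.8789 = 7.392 mg/L, and at the critical point k_r D_c = k_d L, so D_c = (0.435/0.862) × 7.392 = 3.730 mg/L.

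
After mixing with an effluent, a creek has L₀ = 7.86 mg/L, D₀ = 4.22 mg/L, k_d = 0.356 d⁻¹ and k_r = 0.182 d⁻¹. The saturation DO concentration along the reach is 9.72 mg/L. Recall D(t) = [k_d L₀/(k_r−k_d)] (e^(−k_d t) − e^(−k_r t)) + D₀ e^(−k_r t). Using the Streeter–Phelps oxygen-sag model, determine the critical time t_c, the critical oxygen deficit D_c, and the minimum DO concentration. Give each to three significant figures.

t_c = [1/(k_r−k_d)] ln[(k_r/k_d)(1 − D₀(k_r−k_d)/(k_d L₀))]
= [1/(0.182−0.356)] ln[(0.182/0.356)(1 − 4.22×-0.1740/(0.356×7.86))]
= (1/-0.1740) ln[0.5112 × 1.262] = -5.747 × ln(0.6454) = -5.747 × -0.4379 = 2.517 d.
L(t_c) = L₀ e^(−k_d t_c) = 7.86 × 0.4082 = 3.209 mg/L, and at the critical point k_r D_c = k_d L, so D_c = (0.356/0.182) × 3.209 = 6.276 mg/L.
Minimum DO = C_s − D_c = 9.72 − 6.276 = 3.444 mg/L.

t_c ≈ 2.52 d; D_c ≈ 6.28 mg/L; min DO ≈ 3.44 mg/L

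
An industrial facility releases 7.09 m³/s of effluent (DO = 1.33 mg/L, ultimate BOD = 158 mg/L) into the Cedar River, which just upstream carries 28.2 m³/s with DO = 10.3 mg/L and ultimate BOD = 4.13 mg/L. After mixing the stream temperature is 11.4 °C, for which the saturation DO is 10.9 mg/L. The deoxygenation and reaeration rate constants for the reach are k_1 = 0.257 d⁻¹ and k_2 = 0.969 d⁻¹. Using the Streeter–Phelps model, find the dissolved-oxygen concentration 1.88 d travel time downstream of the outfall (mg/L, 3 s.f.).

Mixed DO = (28.2×10.3 + 7.09×1.33)/(28.2+7.09) = 299.9/35.29 = 8.498 mg/L.
Mixed L₀ = (28.2×4.13 + 7.09×158)/(35.29) = 1237/35.29 = 35.04 mg/L.
Initial deficit D₀ = C_s − DO₀ = 10.9 − 8.498 = 2.402 mg/L.
D(1.88) = [0.257×35.04/(0.969−0.257)](e^(−0.257×1.88) − e^(−0.969×1.88)) + 2.402 e^(−0.969×1.88)
= 12.65 × (0.6168 − 0.1617) + 2.402 × 0.1617 = 6.145 mg/L.
DO = 10.9 − 6.145 = 4.755 mg/L.

DO ≈ 4.76 mg/L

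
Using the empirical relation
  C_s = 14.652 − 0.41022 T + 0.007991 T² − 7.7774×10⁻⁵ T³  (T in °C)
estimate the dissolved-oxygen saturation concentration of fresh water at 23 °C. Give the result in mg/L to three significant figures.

C_s = 14.652 − 0.41022×23 + 0.007991×23² − 7.7774×10⁻⁵×23³ = 8.498 mg/L.

C_s ≈ 8.50 mg/L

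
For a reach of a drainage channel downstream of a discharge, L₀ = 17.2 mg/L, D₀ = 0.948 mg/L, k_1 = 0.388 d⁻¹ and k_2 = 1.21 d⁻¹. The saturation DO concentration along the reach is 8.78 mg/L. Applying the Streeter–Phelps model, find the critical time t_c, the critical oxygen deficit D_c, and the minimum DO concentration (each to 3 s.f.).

t_c ≈ 1.23 d; D_c ≈ 3.42 mg/L; min DO ≈ 5.36 mg/L

At the critical point dD/dt = 0, so k_1 L₀ e^(−k_1 t) = k_2 D. Substituting D(t) from the Streeter–Phelps equation and solving for t gives
t_c = ln[(k_2/k_1)(1 − D₀(k_2−k_1)/(k_1 L₀))] / (k_2−k_1).
Here k_2−k_1 = 0.8220 d⁻¹ and 1 − D₀(k_2−k_1)/(k_1 L₀) = 1 − 0.948×0.8220/(0.388×17.2) = 0.8832, so
t_c = ln(3.119 × 0.8832) / 0.8220 = 1.013 / 0.8220 = 1.233 d.
L(t_c) = L₀ e^(−k_1 t_c) = 17.2 × 0.6199 = 10.66 mg/L, and at the critical point k_2 D_c = k_1 L, so D_c = (0.388/1.21) × 10.66 = 3.419 mg/L.
Minimum DO = C_s − D_c = 8.78 − 3.419 = 5.361 mg/L.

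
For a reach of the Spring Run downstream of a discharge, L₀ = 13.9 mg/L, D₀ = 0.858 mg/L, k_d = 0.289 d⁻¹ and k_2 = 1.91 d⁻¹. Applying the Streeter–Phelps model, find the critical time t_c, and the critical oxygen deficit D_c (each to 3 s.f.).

t_c = [1/(k_2−k_d)] ln[(k_2/k_d)(1 − D₀(k_2−k_d)/(k_d L₀))]
= [1/(1.91−0.289)] ln[(1.91/0.289)(1 − 0.858×1.621/(0.289×13.9))]
= (1/1.621) ln[6.609 × 0.6538] = 0.6169 × ln(4.321) = 0.6169 × 1.463 = 0.9028 d.
D_c = (k_d/k_2) L₀ e^(−k_d t_c) = (0.289/1.91) × 13.9 × e^(−0.289×0.9028) = 0.1513 × 13.9 × 0.7704 = 1.620 mg/L.

t_c ≈ 0.903 d; D_c ≈ 1.62 mg/L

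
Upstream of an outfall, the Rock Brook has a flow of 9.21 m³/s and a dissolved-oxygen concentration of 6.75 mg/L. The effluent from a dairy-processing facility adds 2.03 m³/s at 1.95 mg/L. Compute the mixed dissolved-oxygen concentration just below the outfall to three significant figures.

Flow-weighted mixing: C = (Q_r C_r + Q_w C_w)/(Q_r + Q_w)
= (9.21×6.75 + 2.03×1.95)/(9.21 + 2.03) = 66.13/11.24 = 5.883 mg/L.

5.88 mg/L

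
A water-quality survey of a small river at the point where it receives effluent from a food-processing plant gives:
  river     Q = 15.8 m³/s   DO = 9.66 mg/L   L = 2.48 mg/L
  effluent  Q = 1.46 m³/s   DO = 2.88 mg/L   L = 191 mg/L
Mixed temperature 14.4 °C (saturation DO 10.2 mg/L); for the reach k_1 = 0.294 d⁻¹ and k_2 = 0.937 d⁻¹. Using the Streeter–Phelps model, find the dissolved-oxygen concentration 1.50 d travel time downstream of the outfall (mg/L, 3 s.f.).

DO ≈ 6.57 mg/L

Mixed DO = (15.8×9.66 + 1.46×2.88)/(15.8+1.46) = 156.8/17.26 = 9.086 mg/L.
Mixed L₀ = (15.8×2.48 + 1.46×191)/(17.26) = 318.0/17.26 = 18.43 mg/L.
Initial deficit D₀ = C_s − DO₀ = 10.2 − 9.086 = 1.114 mg/L.
D(1.50) = [0.294×18.43/(0.937−0.294)](e^(−0.294×1.50) − e^(−0.937×1.50)) + 1.114 e^(−0.937×1.50)
= 8.425 × (0.6434 − 0.2452) + 1.114 × 0.2452 = 3.628 mg/L.
DO = 10.2 − 3.628 = 6.572 mg/L.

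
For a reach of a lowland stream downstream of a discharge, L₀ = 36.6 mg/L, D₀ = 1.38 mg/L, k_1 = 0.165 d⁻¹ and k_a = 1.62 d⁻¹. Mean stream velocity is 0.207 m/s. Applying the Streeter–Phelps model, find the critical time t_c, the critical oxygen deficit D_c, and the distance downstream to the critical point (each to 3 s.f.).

t_c ≈ 1.29 d; D_c ≈ 3.01 mg/L; x_c ≈ 23.1 km

t_c = [1/(k_a−k_1)] ln[(k_a/k_1)(1 − D₀(k_a−k_1)/(k_1 L₀))]
= [1/(1.62−0.165)] ln[(1.62/0.165)(1 − 1.38×1.455/(0.165×36.6))]
= (1/1.455) ln[9.818 × 0.6675] = 0.6873 × ln(6.554) = 0.6873 × 1.880 = 1.292 d.
L(t_c) = L₀ e^(−k_1 t_c) = 36.6 × 0.8080 = 29.57 mg/L, and at the critical point k_a D_c = k_1 L, so D_c = (0.165/1.62) × 29.57 = 3.012 mg/L.
x_c = v t_c = 0.207 m/s × 1.292 d × 86400 s/d = 23110 m ≈ 23.1 km.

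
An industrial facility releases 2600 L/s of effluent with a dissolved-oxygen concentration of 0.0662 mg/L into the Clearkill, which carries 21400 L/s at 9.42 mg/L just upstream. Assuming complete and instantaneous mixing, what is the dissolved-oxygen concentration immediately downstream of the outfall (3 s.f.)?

8.41 mg/L

Flow-weighted mixing: C = (Q_r C_r + Q_w C_w)/(Q_r + Q_w)
= (21400×9.42 + 2600×0.0662)/(21400 + 2600) = 201800/24000 = 8.407 mg/L.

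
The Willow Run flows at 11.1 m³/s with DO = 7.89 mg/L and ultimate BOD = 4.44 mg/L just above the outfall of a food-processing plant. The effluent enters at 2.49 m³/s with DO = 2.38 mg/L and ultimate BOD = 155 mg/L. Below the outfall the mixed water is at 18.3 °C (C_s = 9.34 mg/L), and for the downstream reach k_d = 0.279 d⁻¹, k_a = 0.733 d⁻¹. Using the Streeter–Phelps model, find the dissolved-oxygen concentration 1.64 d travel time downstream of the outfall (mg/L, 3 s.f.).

DO ≈ 2.06 mg/L

Mixed DO = (11.1×7.89 + 2.49×2.38)/(11.1+2.49) = 93.51/13.59 = 6.880 mg/L.
Mixed L₀ = (11.1×4.44 + 2.49×155)/(13.59) = 435.2/13.59 = 32.03 mg/L.
Initial deficit D₀ = C_s − DO₀ = 9.34 − 6.880 = 2.460 mg/L.
D(1.64) = [0.279×32.03/(0.733−0.279)](e^(−0.279×1.64) − e^(−0.733×1.64)) + 2.460 e^(−0.733×1.64)
= 19.68 × (0.6328 − 0.3006) + 2.460 × 0.3006 = 7.279 mg/L.
DO = 9.34 − 7.279 = 2.061 mg/L.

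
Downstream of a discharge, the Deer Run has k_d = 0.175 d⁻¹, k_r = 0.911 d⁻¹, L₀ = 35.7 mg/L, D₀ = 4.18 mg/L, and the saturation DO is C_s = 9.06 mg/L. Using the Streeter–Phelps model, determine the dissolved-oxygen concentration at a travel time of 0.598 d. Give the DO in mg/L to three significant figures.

DO ≈ 3.91 mg/L

k_d L₀/(k_r−k_d) = 0.175×35.7/(0.911−0.175) = 6.248/0.7360 = 8.488 mg/L.
e^(−k_d t) = e^(−0.175×0.5980) = 0.9006; e^(−k_r t) = e^(−0.911×0.5980) = 0.5800.
D = 8.488 × (0.9006 − 0.5800) + 4.18 × 0.5800 = 2.722 + 2.424 = 5.146 mg/L.
DO = C_s − D = 9.06 − 5.146 = 3.914 mg/L.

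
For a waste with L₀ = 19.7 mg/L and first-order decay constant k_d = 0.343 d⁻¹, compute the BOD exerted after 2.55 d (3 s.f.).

y ≈ 11.5 mg/L

y_t = L₀(1 − e^(−k_d t)) = 19.7 × (1 − e^(−0.343×2.55))
= 19.7 × (1 − 0.4170) = 19.7 × 0.5830 = 11.48 mg/L.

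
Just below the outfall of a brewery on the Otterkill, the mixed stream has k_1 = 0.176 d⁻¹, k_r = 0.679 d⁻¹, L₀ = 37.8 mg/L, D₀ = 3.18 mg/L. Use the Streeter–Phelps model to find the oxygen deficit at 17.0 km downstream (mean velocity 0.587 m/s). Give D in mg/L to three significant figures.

Travel time t = x/v = 17.0 km / (0.587 m/s) = 17000 m / 0.587 m/s = 28960 s = 0.3352 d.
k_1 L₀/(k_r−k_1) = 0.176×37.8/(0.679−0.176) = 6.653/0.5030 = 13.23 mg/L.
e^(−k_1 t) = e^(−0.176×0.3352) = 0.9427; e^(−k_r t) = e^(−0.679×0.3352) = 0.7964.
D = 13.23 × (0.9427 − 0.7964) + 3.18 × 0.7964 = 1.935 + 2.533 = 4.467 mg/L.

D ≈ 4.47 mg/L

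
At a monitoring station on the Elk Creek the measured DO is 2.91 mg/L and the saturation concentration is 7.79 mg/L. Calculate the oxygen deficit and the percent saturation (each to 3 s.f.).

D = C_s − C = 7.79 − 2.91 = 4.88 mg/L.
% saturation = 2.91/7.79 × 100 = 37.4 %.

D ≈ 4.88 mg/L; 37.4 % saturation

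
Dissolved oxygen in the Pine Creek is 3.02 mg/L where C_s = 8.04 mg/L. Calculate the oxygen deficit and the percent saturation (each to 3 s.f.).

D ≈ 5.02 mg/L; 37.6 % saturation

D = C_s − C = 8.04 − 3.02 = 5.02 mg/L.
% saturation = 3.02/8.04 × 100 = 37.6 %.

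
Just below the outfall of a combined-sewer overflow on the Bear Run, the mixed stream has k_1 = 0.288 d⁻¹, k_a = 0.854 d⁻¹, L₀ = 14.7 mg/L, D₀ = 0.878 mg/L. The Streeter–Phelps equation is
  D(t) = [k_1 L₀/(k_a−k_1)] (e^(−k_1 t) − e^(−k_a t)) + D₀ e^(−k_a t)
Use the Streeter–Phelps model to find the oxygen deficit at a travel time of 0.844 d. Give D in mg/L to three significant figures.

k_1 L₀/(k_a−k_1) = 0.288×14.7/(0.854−0.288) = 4.234/0.5660 = 7.480 mg/L.
e^(−k_1 t) = e^(−0.288×0.8440) = 0.7842; e^(−k_a t) = e^(−0.854×0.8440) = 0.4864.
D = 7.480 × (0.7842 − 0.4864) + 0.878 × 0.4864 = 2.228 + 0.4270 = 2.655 mg/L.

D ≈ 2.65 mg/L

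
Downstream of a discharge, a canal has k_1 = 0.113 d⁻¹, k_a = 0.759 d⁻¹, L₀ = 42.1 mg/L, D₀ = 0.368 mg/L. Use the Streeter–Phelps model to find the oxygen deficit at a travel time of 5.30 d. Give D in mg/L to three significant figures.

k_1 L₀/(k_a−k_1) = 0.113×42.1/(0.759−0.113) = 4.757/0.6460 = 7.364 mg/L.
e^(−k_1 t) = e^(−0.113×5.300) = 0.5494; e^(−k_a t) = e^(−0.759×5.300) = 0.01790.
D = 7.364 × (0.5494 − 0.01790) + 0.368 × 0.01790 = 3.914 + 0.006589 = 3.921 mg/L.

D ≈ 3.92 mg/L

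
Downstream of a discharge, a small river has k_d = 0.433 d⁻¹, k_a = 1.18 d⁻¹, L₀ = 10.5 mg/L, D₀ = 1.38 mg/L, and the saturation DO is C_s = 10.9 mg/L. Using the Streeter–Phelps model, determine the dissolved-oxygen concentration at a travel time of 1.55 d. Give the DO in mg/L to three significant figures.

k_d L₀/(k_a−k_d) = 0.433×10.5/(1.18−0.433) = 4.546/0.7470 = 6.086 mg/L.
e^(−k_d t) = e^(−0.433×1.550) = 0.5111; e^(−k_a t) = e^(−1.18×1.550) = 0.1606.
D = 6.086 × (0.5111 − 0.1606) + 1.38 × 0.1606 = 2.134 + 0.2216 = 2.355 mg/L.
DO = C_s − D = 10.9 − 2.355 = 8.545 mg/L.

DO ≈ 8.54 mg/L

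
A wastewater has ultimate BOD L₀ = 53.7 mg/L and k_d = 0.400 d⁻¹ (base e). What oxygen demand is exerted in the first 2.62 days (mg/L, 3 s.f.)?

y_t = L₀(1 − e^(−k_d t)) = 53.7 × (1 − e^(−0.400×2.62))
= 53.7 × (1 − 0.3506) = 53.7 × 0.6494 = 34.87 mg/L.

y ≈ 34.9 mg/L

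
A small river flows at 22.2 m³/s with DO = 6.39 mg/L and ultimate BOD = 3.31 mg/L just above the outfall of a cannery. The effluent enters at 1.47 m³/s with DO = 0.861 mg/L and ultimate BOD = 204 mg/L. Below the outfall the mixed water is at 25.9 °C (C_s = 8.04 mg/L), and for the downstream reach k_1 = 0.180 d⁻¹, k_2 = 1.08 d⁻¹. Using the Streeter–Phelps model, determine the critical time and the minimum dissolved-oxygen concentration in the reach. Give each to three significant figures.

Mixed DO = (22.2×6.39 + 1.47×0.861)/(22.2+1.47) = 143.1/23.67 = 6.047 mg/L.
Mixed L₀ = (22.2×3.31 + 1.47×204)/(23.67) = 373.4/23.67 = 15.77 mg/L.
Initial deficit D₀ = C_s − DO₀ = 8.04 − 6.047 = 1.993 mg/L.
t_c = (1/0.9000) ln[(1.08/0.180)(1 − 1.993×0.9000/(0.180×15.77))] = 1.111 × ln(2.209) = 0.8805 d.
D_c = (0.180/1.08) × 15.77 × e^(−0.180×0.8805) = 0.1667 × 15.77 × 0.8534 = 2.244 mg/L.
Minimum DO = 8.04 − 2.244 = 5.796 mg/L.

t_c ≈ 0.880 d; minimum DO ≈ 5.80 mg/L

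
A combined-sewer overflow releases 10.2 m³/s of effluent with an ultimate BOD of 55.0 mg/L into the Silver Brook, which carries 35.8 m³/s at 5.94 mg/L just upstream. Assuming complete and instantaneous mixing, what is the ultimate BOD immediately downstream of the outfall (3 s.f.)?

Flow-weighted mixing: C = (Q_r C_r + Q_w C_w)/(Q_r + Q_w)
= (35.8×5.94 + 10.2×55.0)/(35.8 + 10.2) = 773.7/46.00 = 16.82 mg/L.

16.8 mg/L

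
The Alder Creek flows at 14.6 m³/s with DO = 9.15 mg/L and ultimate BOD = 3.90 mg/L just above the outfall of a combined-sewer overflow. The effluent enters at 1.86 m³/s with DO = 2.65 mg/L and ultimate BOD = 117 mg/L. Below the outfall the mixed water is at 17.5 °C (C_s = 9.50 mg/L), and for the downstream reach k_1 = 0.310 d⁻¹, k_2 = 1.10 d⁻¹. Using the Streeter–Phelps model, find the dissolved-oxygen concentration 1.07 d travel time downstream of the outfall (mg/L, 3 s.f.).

DO ≈ 6.49 mg/L

Mixed DO = (14.6×9.15 + 1.86×2.65)/(14.6+1.86) = 138.5/16.46 = 8.415 mg/L.
Mixed L₀ = (14.6×3.90 + 1.86×117)/(16.46) = 274.6/16.46 = 16.68 mg/L.
Initial deficit D₀ = C_s − DO₀ = 9.50 − 8.415 = 1.085 mg/L.
D(1.07) = [0.310×16.68/(1.10−0.310)](e^(−0.310×1.07) − e^(−1.10×1.07)) + 1.085 e^(−1.10×1.07)
= 6.545 × (0.7177 − 0.3082) + 1.085 × 0.3082 = 3.015 mg/L.
DO = 9.50 − 3.015 = 6.485 mg/L.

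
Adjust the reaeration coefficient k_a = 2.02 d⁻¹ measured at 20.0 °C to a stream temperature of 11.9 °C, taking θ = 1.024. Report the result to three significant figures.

k_a ≈ 1.67 d⁻¹

k_a(T₂) = k_a(T₁) · θ^(T₂−T₁) = 2.02 × 1.024^(11.9−20.0)
= 2.02 × 1.024^-8.10 = 2.02 × 0.8252 = 1.667 d⁻¹.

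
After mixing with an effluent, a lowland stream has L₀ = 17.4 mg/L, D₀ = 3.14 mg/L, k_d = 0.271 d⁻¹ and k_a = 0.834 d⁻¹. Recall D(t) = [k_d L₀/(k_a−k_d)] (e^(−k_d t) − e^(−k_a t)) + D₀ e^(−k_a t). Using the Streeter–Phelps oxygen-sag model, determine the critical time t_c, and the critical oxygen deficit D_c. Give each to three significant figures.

t_c ≈ 1.16 d; D_c ≈ 4.13 mg/L

t_c = [1/(k_a−k_d)] ln[(k_a/k_d)(1 − D₀(k_a−k_d)/(k_d L₀))]
= [1/(0.834−0.271)] ln[(0.834/0.271)(1 − 3.14×0.5630/(0.271×17.4))]
= (1/0.5630) ln[3.077 × 0.6251] = 1.776 × ln(1.924) = 1.776 × 0.6543 = 1.162 d.
D_c = (k_d/k_a) L₀ e^(−k_d t_c) = (0.271/0.834) × 17.4 × e^(−0.271×1.162) = 0.3249 × 17.4 × 0.7298 = 4.126 mg/L.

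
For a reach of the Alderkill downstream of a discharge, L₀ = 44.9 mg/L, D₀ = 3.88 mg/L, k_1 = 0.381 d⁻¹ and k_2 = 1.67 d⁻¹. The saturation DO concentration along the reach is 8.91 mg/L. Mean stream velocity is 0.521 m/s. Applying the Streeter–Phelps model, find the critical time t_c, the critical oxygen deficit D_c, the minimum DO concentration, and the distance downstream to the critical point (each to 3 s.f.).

t_c ≈ 0.878 d; D_c ≈ 7.33 mg/L; min DO ≈ 1.58 mg/L; x_c ≈ 39.5 km

With k_2/k_1 = 4.383 and 1 − D₀(k_2−k_1)/(k_1 L₀) = 0.7076,
t_c = ln(4.383 × 0.7076) / (1.67 − 0.381) = ln(3.102) / 1.289 = 1.132/1.289 = 0.8782 d.
L(t_c) = L₀ e^(−k_1 t_c) = 44.9 × 0.7156 = 32.13 mg/L, and at the critical point k_2 D_c = k_1 L, so D_c = (0.381/1.67) × 32.13 = 7.331 mg/L.
Minimum DO = C_s − D_c = 8.91 − 7.331 = 1.579 mg/L.
x_c = v t_c = 0.521 m/s × 0.8782 d × 86400 s/d = 39530 m ≈ 39.5 km.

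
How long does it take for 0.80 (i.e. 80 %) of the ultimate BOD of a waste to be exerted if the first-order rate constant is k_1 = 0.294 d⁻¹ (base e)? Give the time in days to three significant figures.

y/L₀ = 1 − e^(−k_1 t) = 0.80 ⇒ e^(−k_1 t) = 0.200
t = −ln(0.200) / 0.294 = 1.609 / 0.294 = 5.474 d.

t ≈ 5.47 d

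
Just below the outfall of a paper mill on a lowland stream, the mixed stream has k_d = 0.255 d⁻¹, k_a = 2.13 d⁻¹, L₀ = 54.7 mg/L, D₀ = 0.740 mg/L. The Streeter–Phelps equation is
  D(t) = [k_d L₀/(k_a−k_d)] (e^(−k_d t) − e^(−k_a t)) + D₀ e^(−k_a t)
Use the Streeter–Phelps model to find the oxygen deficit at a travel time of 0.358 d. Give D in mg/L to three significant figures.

k_d L₀/(k_a−k_d) = 0.255×54.7/(2.13−0.255) = 13.95/1.875 = 7.439 mg/L.
e^(−k_d t) = e^(−0.255×0.3580) = 0.9128; e^(−k_a t) = e^(−2.13×0.3580) = 0.4665.
D = 7.439 × (0.9128 − 0.4665) + 0.740 × 0.4665 = 3.320 + 0.3452 = 3.665 mg/L.

D ≈ 3.67 mg/L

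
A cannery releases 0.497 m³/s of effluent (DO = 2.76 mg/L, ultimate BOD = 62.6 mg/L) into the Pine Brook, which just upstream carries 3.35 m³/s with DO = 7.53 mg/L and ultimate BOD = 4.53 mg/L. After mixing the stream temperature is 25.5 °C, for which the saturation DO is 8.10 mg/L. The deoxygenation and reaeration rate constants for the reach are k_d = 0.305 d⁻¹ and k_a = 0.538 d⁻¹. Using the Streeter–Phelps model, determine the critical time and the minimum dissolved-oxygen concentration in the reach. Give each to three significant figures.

Mixed DO = (3.35×7.53 + 0.497×2.76)/(3.35+0.497) = 26.60/3.847 = 6.914 mg/L.
Mixed L₀ = (3.35×4.53 + 0.497×62.6)/(3.847) = 46.29/3.847 = 12.03 mg/L.
Initial deficit D₀ = C_s − DO₀ = 8.10 − 6.914 = 1.186 mg/L.
t_c = (1/0.2330) ln[(0.538/0.305)(1 − 1.186×0.2330/(0.305×12.03))] = 4.292 × ln(1.631) = 2.100 d.
D_c = (0.305/0.538) × 12.03 × e^(−0.305×2.100) = 0.5669 × 12.03 × 0.5271 = 3.595 mg/L.
Minimum DO = 8.10 − 3.595 = 4.505 mg/L.

t_c ≈ 2.10 d; minimum DO ≈ 4.50 mg/L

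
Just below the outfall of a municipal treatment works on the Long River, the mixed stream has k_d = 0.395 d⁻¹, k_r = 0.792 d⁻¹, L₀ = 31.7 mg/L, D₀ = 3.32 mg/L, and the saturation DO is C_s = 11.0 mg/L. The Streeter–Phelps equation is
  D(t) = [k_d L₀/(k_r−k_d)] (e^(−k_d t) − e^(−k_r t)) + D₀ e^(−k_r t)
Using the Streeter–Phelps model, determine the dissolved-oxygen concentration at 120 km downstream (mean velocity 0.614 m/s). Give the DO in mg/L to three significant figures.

DO ≈ 2.80 mg/L

Travel time t = x/v = 120 km / (0.614 m/s) = 120000 m / 0.614 m/s = 195400 s = 2.262 d.
k_d L₀/(k_r−k_d) = 0.395×31.7/(0.792−0.395) = 12.52/0.3970 = 31.54 mg/L.
e^(−k_d t) = e^(−0.395×2.262) = 0.4092; e^(−k_r t) = e^(−0.792×2.262) = 0.1667.
D = 31.54 × (0.4092 − 0.1667) + 3.32 × 0.1667 = 7.649 + 0.5535 = 8.202 mg/L.
DO = C_s − D = 11.0 − 8.202 = 2.798 mg/L.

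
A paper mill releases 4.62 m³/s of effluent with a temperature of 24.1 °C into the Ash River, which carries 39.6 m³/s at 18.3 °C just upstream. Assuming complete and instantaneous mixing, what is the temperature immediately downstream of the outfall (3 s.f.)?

18.9 °C

Flow-weighted mixing: C = (Q_r C_r + Q_w C_w)/(Q_r + Q_w)
= (39.6×18.3 + 4.62×24.1)/(39.6 + 4.62) = 836.0/44.22 = 18.91 °C.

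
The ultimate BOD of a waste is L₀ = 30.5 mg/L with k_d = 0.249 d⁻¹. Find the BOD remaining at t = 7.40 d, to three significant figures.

L_t = L₀ e^(−k_d t) = 30.5 × e^(−0.249×7.40) = 30.5 × 0.1584 = 4.831 mg/L.

L ≈ 4.83 mg/L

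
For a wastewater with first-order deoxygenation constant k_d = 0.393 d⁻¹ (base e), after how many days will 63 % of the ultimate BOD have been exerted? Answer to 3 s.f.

t ≈ 2.53 d

y/L₀ = 1 − e^(−k_d t) = 0.63 ⇒ e^(−k_d t) = 0.370
t = −ln(0.370) / 0.393 = 0.9943 / 0.393 = 2.530 d.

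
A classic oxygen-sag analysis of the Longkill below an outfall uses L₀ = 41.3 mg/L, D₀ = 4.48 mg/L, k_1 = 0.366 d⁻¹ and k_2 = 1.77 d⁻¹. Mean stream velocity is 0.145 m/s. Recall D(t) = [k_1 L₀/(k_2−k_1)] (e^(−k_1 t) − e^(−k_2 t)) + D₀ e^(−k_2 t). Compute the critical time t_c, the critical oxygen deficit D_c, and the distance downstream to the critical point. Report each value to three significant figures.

At the critical point dD/dt = 0, so k_1 L₀ e^(−k_1 t) = k_2 D. Substituting D(t) from the Streeter–Phelps equation and solving for t gives
t_c = ln[(k_2/k_1)(1 − D₀(k_2−k_1)/(k_1 L₀))] / (k_2−k_1).
Here k_2−k_1 = 1.404 d⁻¹ and 1 − D₀(k_2−k_1)/(k_1 L₀) = 1 − 4.48×1.404/(0.366×41.3) = 0.5839, so
t_c = ln(4.836 × 0.5839) / 1.404 = 1.038 / 1.404 = 0.7394 d.
L(t_c) = L₀ e^(−k_1 t_c) = 41.3 × 0.7629 = 31.51 mg/L, and at the critical point k_2 D_c = k_1 L, so D_c = (0.366/1.77) × 31.51 = 6.515 mg/L.
x_c = v t_c = 0.145 m/s × 0.7394 d × 86400 s/d = 9263 m ≈ 9.26 km.

t_c ≈ 0.739 d; D_c ≈ 6.52 mg/L; x_c ≈ 9.26 km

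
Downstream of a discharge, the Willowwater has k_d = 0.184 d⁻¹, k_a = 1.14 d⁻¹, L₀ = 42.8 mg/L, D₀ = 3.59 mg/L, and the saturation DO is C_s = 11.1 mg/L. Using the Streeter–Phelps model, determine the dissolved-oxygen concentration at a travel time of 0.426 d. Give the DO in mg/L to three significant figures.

k_d L₀/(k_a−k_d) = 0.184×42.8/(1.14−0.184) = 7.875/0.9560 = 8.238 mg/L.
e^(−k_d t) = e^(−0.184×0.4260) = 0.9246; e^(−k_a t) = e^(−1.14×0.4260) = 0.6153.
D = 8.238 × (0.9246 − 0.6153) + 3.59 × 0.6153 = 2.548 + 2.209 = 4.757 mg/L.
DO = C_s − D = 11.1 − 4.757 = 6.343 mg/L.

DO ≈ 6.34 mg/L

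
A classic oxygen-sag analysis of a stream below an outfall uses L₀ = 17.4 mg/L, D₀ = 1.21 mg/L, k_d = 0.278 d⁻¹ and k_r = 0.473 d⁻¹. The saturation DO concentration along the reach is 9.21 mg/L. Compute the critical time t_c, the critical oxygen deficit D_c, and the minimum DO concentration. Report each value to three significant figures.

At the critical point dD/dt = 0, so k_d L₀ e^(−k_d t) = k_r D. Substituting D(t) from the Streeter–Phelps equation and solving for t gives
t_c = ln[(k_r/k_d)(1 − D₀(k_r−k_d)/(k_d L₀))] / (k_r−k_d).
Here k_r−k_d = 0.1950 d⁻¹ and 1 − D₀(k_r−k_d)/(k_d L₀) = 1 − 1.21×0.1950/(0.278×17.4) = 0.9512, so
t_c = ln(1.701 × 0.9512) / 0.1950 = 0.4815 / 0.1950 = 2.469 d.
L(t_c) = L₀ e^(−k_d t_c) = 17.4 × 0.5034 = 8.759 mg/L, and at the critical point k_r D_c = k_d L, so D_c = (0.278/0.473) × 8.759 = 5.148 mg/L.
Minimum DO = C_s − D_c = 9.21 − 5.148 = 4.062 mg/L.

t_c ≈ 2.47 d; D_c ≈ 5.15 mg/L; min DO ≈ 4.06 mg/L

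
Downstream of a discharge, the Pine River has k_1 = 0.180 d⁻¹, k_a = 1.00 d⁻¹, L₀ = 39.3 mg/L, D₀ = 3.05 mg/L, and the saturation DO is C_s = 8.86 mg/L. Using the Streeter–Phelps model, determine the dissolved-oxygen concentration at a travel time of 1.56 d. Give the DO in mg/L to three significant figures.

DO ≈ 3.52 mg/L

k_1 L₀/(k_a−k_1) = 0.180×39.3/(1.00−0.180) = 7.074/0.8200 = 8.627 mg/L.
e^(−k_1 t) = e^(−0.180×1.560) = 0.7552; e^(−k_a t) = e^(−1.00×1.560) = 0.2101.
D = 8.627 × (0.7552 − 0.2101) + 3.05 × 0.2101 = 4.702 + 0.6409 = 5.343 mg/L.
DO = C_s − D = 8.86 − 5.343 = 3.517 mg/L.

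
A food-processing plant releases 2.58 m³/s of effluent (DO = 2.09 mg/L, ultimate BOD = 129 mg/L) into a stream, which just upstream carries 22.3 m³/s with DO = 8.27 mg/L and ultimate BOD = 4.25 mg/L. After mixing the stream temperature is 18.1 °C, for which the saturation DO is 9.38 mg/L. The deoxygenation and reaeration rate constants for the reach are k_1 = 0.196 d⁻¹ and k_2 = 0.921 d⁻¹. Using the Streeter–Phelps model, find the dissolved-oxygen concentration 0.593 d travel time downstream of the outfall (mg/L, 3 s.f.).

DO ≈ 6.92 mg/L

Mixed DO = (22.3×8.27 + 2.58×2.09)/(22.3+2.58) = 189.8/24.88 = 7.629 mg/L.
Mixed L₀ = (22.3×4.25 + 2.58×129)/(24.88) = 427.6/24.88 = 17.19 mg/L.
Initial deficit D₀ = C_s − DO₀ = 9.38 − 7.629 = 1.751 mg/L.
D(0.593) = [0.196×17.19/(0.921−0.196)](e^(−0.196×0.593) − e^(−0.921×0.593)) + 1.751 e^(−0.921×0.593)
= 4.646 × (0.8903 − 0.5792) + 1.751 × 0.5792 = 2.459 mg/L.
DO = 9.38 − 2.459 = 6.921 mg/L.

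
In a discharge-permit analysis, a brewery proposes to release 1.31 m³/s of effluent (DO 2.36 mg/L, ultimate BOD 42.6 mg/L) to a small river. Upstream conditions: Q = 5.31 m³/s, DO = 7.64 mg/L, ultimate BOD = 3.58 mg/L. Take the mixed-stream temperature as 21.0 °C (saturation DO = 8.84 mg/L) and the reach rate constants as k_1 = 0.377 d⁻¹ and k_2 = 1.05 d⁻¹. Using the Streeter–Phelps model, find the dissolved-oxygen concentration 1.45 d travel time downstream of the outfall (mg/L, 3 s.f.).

DO ≈ 6.07 mg/L

Mixed DO = (5.31×7.64 + 1.31×2.36)/(5.31+1.31) = 43.66/6.620 = 6.595 mg/L.
Mixed L₀ = (5.31×3.58 + 1.31×42.6)/(6.620) = 74.82/6.620 = 11.30 mg/L.
Initial deficit D₀ = C_s − DO₀ = 8.84 − 6.595 = 2.245 mg/L.
D(1.45) = [0.377×11.30/(1.05−0.377)](e^(−0.377×1.45) − e^(−1.05×1.45)) + 2.245 e^(−1.05×1.45)
= 6.331 × (0.5789 − 0.2182) + 2.245 × 0.2182 = 2.773 mg/L.
DO = 8.84 − 2.773 = 6.067 mg/L.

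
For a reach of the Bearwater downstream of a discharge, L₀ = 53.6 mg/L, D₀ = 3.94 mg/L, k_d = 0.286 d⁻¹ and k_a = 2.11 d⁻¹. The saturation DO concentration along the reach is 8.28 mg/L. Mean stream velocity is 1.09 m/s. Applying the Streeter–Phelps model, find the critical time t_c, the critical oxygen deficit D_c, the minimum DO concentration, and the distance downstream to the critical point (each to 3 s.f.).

t_c = [1/(k_a−k_d)] ln[(k_a/k_d)(1 − D₀(k_a−k_d)/(k_d L₀))]
= [1/(2.11−0.286)] ln[(2.11/0.286)(1 − 3.94×1.824/(0.286×53.6))]
= (1/1.824) ln[7.378 × 0.5312] = 0.5482 × ln(3.919) = 0.5482 × 1.366 = 0.7488 d.
L(t_c) = L₀ e^(−k_d t_c) = 53.6 × 0.8072 = 43.27 mg/L, and at the critical point k_a D_c = k_d L, so D_c = (0.286/2.11) × 43.27 = 5.865 mg/L.
Minimum DO = C_s − D_c = 8.28 − 5.865 = 2.415 mg/L.
x_c = v t_c = 1.09 m/s × 0.7488 d × 86400 s/d = 70520 m ≈ 70.5 km.

t_c ≈ 0.749 d; D_c ≈ 5.86 mg/L; min DO ≈ 2.42 mg/L; x_c ≈ 70.5 km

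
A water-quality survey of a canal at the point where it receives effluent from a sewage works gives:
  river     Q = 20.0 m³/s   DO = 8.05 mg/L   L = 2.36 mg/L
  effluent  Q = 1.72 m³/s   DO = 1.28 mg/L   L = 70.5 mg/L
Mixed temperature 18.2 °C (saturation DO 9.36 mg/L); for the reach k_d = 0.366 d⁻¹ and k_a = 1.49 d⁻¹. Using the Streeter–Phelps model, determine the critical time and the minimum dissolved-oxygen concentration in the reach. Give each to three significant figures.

t_c ≈ 0.0809 d; minimum DO ≈ 7.51 mg/L

Mixed DO = (20.0×8.05 + 1.72×1.28)/(20.0+1.72) = 163.2/21.72 = 7.514 mg/L.
Mixed L₀ = (20.0×2.36 + 1.72×70.5)/(21.72) = 168.5/21.72 = 7.756 mg/L.
Initial deficit D₀ = C_s − DO₀ = 9.36 − 7.514 = 1.846 mg/L.
t_c = (1/1.124) ln[(1.49/0.366)(1 − 1.846×1.124/(0.366×7.756))] = 0.8897 × ln(1.095) = 0.08089 d.
D_c = (0.366/1.49) × 7.756 × e^(−0.366×0.08089) = 0.2456 × 7.756 × 0.9708 = 1.850 mg/L.
Minimum DO = 9.36 − 1.850 = 7.510 mg/L.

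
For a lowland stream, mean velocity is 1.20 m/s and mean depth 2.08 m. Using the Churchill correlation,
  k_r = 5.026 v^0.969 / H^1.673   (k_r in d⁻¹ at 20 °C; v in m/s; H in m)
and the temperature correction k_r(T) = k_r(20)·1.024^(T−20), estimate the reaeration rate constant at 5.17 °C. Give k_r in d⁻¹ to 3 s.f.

k_r(20) = 5.026 × 1.20^0.969 / 2.08^1.673 = 5.026 × 1.193 / 3.405 = 1.761 d⁻¹.
k_r(5.17) = 1.761 × 1.024^(5.17−20) = 1.761 × 0.7035 = 1.239 d⁻¹.

k_r ≈ 1.24 d⁻¹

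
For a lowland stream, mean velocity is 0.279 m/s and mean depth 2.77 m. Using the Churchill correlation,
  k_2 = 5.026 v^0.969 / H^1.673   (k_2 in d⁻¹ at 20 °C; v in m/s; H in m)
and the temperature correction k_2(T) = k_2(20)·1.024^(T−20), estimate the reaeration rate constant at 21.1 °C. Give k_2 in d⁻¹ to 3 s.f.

k_2 ≈ 0.272 d⁻¹

k_2(20) = 5.026 × 0.279^0.969 / 2.77^1.673 = 5.026 × 0.2903 / 5.499 = 0.2653 d⁻¹.
k_2(21.1) = 0.2653 × 1.024^(21.1−20) = 0.2653 × 1.026 = 0.2723 d⁻¹.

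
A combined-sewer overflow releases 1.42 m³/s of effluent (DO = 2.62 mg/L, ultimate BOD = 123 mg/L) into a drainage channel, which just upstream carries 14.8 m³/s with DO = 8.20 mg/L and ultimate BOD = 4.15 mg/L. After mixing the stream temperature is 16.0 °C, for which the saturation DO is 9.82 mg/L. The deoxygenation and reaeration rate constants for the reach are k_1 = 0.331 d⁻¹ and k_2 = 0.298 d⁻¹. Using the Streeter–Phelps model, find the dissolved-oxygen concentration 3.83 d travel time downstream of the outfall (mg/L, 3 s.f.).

Mixed DO = (14.8×8.20 + 1.42×2.62)/(14.8+1.42) = 125.1/16.22 = 7.711 mg/L.
Mixed L₀ = (14.8×4.15 + 1.42×123)/(16.22) = 236.1/16.22 = 14.55 mg/L.
Initial deficit D₀ = C_s − DO₀ = 9.82 − 7.711 = 2.109 mg/L.
D(3.83) = [0.331×14.55/(0.298−0.331)](e^(−0.331×3.83) − e^(−0.298×3.83)) + 2.109 e^(−0.298×3.83)
= -146.0 × (0.2815 − 0.3194) + 2.109 × 0.3194 = 6.210 mg/L.
DO = 9.82 − 6.210 = 3.610 mg/L.

DO ≈ 3.61 mg/L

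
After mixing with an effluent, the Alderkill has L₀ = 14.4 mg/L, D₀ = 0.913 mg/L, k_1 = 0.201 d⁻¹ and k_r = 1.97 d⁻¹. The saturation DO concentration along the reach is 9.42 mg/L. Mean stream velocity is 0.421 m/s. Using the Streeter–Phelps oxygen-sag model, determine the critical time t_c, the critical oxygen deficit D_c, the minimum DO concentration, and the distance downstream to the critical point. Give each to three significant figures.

t_c ≈ 0.829 d; D_c ≈ 1.24 mg/L; min DO ≈ 8.18 mg/L; x_c ≈ 30.1 km

t_c = [1/(k_r−k_1)] ln[(k_r/k_1)(1 − D₀(k_r−k_1)/(k_1 L₀))]
= [1/(1.97−0.201)] ln[(1.97/0.201)(1 − 0.913×1.769/(0.201×14.4))]
= (1/1.769) ln[9.801 × 0.4420] = 0.5653 × ln(4.332) = 0.5653 × 1.466 = 0.8287 d.
L(t_c) = L₀ e^(−k_1 t_c) = 14.4 × 0.8466 = 12.19 mg/L, and at the critical point k_r D_c = k_1 L, so D_c = (0.201/1.97) × 12.19 = 1.244 mg/L.
Minimum DO = C_s − D_c = 9.42 − 1.244 = 8.176 mg/L.
x_c = v t_c = 0.421 m/s × 0.8287 d × 86400 s/d = 30140 m ≈ 30.1 km.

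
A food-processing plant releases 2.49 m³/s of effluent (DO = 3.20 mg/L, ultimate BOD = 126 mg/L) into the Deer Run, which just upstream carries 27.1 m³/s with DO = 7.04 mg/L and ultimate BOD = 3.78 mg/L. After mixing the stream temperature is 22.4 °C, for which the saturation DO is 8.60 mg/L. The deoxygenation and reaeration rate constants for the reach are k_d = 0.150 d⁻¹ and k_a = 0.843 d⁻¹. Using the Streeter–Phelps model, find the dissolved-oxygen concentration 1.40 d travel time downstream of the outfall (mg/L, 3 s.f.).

DO ≈ 6.49 mg/L

Mixed DO = (27.1×7.04 + 2.49×3.20)/(27.1+2.49) = 198.8/29.59 = 6.717 mg/L.
Mixed L₀ = (27.1×3.78 + 2.49×126)/(29.59) = 416.2/29.59 = 14.06 mg/L.
Initial deficit D₀ = C_s − DO₀ = 8.60 − 6.717 = 1.883 mg/L.
D(1.40) = [0.150×14.06/(0.843−0.150)](e^(−0.150×1.40) − e^(−0.843×1.40)) + 1.883 e^(−0.843×1.40)
= 3.044 × (0.8106 − 0.3072) + 1.883 × 0.3072 = 2.111 mg/L.
DO = 8.60 − 2.111 = 6.489 mg/L.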